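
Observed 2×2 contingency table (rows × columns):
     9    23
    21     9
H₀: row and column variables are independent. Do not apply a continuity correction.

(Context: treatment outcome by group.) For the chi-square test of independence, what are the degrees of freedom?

df = (r−1)(c−1) = (2−1)·(2−1) = 1

degrees of freedom = 1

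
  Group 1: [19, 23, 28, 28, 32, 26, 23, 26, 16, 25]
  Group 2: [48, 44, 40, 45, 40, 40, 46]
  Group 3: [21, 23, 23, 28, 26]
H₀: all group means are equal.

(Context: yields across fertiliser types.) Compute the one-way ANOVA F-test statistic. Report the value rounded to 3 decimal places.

Group means [24.60, 43.29, 24.20], grand mean 30.455
SSB = Σnᵢ(x̄ᵢ−x̄)² = 1690.826; SSW = ΣΣ(x−x̄ᵢ)² = 288.629
MSB = 1690.826/2 = 845.4130; MSW = 288.629/19 = 15.1910
F = MSB/MSW = 55.6523
df = (2, 19)

test statistic = 55.652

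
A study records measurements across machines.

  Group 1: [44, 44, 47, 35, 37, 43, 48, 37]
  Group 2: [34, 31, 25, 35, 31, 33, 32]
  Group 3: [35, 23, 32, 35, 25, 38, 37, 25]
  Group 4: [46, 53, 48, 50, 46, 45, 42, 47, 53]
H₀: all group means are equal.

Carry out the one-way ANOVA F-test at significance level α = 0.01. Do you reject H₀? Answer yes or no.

reject H₀: yes

Group means [41.88, 31.57, 31.25, 47.78], grand mean 38.625
SSB = Σnᵢ(x̄ᵢ−x̄)² = 1621.855; SSW = ΣΣ(x−x̄ᵢ)² = 593.645
MSB = 1621.855/3 = 540.6184; MSW = 593.645/28 = 21.2016
F = MSB/MSW = 25.4989
df = (3, 28)
p-value (upper-tail) = 0.00000
At α=0.01: p < α → reject H₀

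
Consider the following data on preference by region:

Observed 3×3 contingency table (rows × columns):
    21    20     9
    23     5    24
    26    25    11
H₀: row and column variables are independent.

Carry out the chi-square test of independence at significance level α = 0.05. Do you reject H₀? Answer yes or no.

reject H₀: yes

Row totals [50, 52, 62], col totals [70, 50, 44], n=164
χ² = (21−21.34)²/21.34 + (20−15.24)²/15.24 + (9−13.41)²/13.41 + (23−22.20)²/22.20 + (5−15.85)²/15.85 + (24−13.95)²/13.95 + (26−26.46)²/26.46 + (25−18.90)²/18.90 + (11−16.63)²/16.63 = 21.5233
df = 4
p-value (upper-tail) = 0.00025
At α=0.05: p < α → reject H₀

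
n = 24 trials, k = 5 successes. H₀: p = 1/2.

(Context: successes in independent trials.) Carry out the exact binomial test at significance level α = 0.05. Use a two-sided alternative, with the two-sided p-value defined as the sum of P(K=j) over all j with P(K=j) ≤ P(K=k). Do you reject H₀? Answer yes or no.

reject H₀: yes

Exact binomial: n=24, k=5, p₀=1/2=0.5000
P(X=j) = C(n,j)·p₀^j·(1−p₀)^(n−j); p = Σ P(X=j) over j with P(X=j) ≤ P(X=5)
p-value (two-sided) = 0.00661
At α=0.05: p < α → reject H₀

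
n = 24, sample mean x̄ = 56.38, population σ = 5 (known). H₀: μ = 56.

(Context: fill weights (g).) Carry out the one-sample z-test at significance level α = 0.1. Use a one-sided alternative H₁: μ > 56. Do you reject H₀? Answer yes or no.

reject H₀: no

SE = σ/√n = 5/√24 = 1.0206
z = (x̄−μ₀)/SE = (56.38−56)/1.0206 = 0.3723
p-value (one-sided, H₁ greater) = 0.35483
At α=0.1: p ≥ α → fail to reject H₀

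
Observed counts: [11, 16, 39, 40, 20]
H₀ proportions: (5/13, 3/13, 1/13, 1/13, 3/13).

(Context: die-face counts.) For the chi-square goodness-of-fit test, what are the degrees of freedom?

degrees of freedom = 4

df = k − 1 = 5 − 1 = 4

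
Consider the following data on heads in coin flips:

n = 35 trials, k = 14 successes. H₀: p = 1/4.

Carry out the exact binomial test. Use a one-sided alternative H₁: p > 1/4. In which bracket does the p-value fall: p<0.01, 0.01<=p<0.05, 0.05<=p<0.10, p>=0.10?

Exact binomial: n=35, k=14, p₀=1/4=0.2500
P(X≥14) from Σ C(n,i)·p₀^i·(1−p₀)^(n−i)
p-value (one-sided, H₁ greater) = 0.03633
→ bracket: 0.01<=p<0.05

p-value bracket: 0.01<=p<0.05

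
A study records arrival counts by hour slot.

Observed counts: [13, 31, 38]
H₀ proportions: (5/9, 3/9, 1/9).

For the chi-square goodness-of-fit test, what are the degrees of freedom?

df = k − 1 = 3 − 1 = 2

degrees of freedom = 2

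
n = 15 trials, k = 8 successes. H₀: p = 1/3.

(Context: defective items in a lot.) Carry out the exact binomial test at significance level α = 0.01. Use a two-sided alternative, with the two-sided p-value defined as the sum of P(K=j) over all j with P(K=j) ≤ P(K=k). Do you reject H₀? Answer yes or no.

Exact binomial: n=15, k=8, p₀=1/3=0.3333
P(X=j) = C(n,j)·p₀^j·(1−p₀)^(n−j); p = Σ P(X=j) over j with P(X=j) ≤ P(X=8)
p-value (two-sided) = 0.10764
At α=0.01: p ≥ α → fail to reject H₀

reject H₀: no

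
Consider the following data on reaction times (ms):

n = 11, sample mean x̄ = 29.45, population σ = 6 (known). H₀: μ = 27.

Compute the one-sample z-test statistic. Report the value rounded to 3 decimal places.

test statistic = 1.354

SE = σ/√n = 6/√11 = 1.8091
z = (x̄−μ₀)/SE = (29.45−27)/1.8091 = 1.3543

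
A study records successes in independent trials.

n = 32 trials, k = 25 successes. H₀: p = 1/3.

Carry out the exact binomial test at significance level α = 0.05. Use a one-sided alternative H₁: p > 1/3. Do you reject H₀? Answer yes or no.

reject H₀: yes

Exact binomial: n=32, k=25, p₀=1/3=0.3333
P(X≥25) from Σ C(n,i)·p₀^i·(1−p₀)^(n−i)
p-value (one-sided, H₁ greater) = 0.00000
At α=0.05: p < α → reject H₀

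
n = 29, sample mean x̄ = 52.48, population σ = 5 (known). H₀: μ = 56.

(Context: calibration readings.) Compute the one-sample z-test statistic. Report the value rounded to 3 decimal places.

test statistic = -3.791

SE = σ/√n = 5/√29 = 0.9285
z = (x̄−μ₀)/SE = (52.48−56)/0.9285 = -3.7912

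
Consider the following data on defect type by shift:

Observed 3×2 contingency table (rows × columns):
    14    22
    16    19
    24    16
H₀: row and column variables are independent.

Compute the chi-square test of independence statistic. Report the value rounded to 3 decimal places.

test statistic = 3.556

Row totals [36, 35, 40], col totals [54, 57], n=111
χ² = (14−17.51)²/17.51 + (22−18.49)²/18.49 + (16−17.03)²/17.03 + (19−17.97)²/17.97 + (24−19.46)²/19.46 + (16−20.54)²/20.54 = 3.5564
df = 2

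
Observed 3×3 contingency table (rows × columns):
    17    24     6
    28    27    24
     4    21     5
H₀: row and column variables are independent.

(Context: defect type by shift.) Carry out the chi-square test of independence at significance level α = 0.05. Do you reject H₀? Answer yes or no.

Row totals [47, 79, 30], col totals [49, 72, 35], n=156
χ² = (17−14.76)²/14.76 + (24−21.69)²/21.69 + (6−10.54)²/10.54 + (28−24.81)²/24.81 + (27−36.46)²/36.46 + (24−17.72)²/17.72 + (4−9.42)²/9.42 + (21−13.85)²/13.85 + (5−6.73)²/6.73 = 14.8919
df = 4
p-value (upper-tail) = 0.00493
At α=0.05: p < α → reject H₀

reject H₀: yes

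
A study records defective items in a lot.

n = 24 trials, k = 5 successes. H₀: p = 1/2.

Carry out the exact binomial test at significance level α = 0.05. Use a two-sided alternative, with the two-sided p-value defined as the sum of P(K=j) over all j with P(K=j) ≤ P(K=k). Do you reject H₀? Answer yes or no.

Exact binomial: n=24, k=5, p₀=1/2=0.5000
P(X=j) = C(n,j)·p₀^j·(1−p₀)^(n−j); p = Σ P(X=j) over j with P(X=j) ≤ P(X=5)
p-value (two-sided) = 0.00661
At α=0.05: p < α → reject H₀

reject H₀: yes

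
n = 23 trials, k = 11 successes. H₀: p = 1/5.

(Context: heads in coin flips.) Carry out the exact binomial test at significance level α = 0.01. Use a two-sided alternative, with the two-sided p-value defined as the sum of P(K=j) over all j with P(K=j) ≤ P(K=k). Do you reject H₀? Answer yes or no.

reject H₀: yes

Exact binomial: n=23, k=11, p₀=1/5=0.2000
P(X=j) = C(n,j)·p₀^j·(1−p₀)^(n−j); p = Σ P(X=j) over j with P(X=j) ≤ P(X=11)
p-value (two-sided) = 0.00250
At α=0.01: p < α → reject H₀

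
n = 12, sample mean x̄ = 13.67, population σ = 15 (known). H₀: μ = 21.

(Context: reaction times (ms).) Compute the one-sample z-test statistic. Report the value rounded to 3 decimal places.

SE = σ/√n = 15/√12 = 4.3301
z = (x̄−μ₀)/SE = (13.67−21)/4.3301 = -1.6928

test statistic = -1.693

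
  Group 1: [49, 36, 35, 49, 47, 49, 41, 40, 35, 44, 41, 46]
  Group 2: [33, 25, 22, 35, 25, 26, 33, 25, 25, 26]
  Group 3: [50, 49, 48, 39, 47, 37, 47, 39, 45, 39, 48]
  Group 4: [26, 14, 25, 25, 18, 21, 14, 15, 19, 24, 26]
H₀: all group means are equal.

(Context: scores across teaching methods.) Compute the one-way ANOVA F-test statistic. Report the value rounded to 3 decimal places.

Group means [42.67, 27.50, 44.36, 20.64], grand mean 34.136
SSB = Σnᵢ(x̄ᵢ−x̄)² = 4468.924; SSW = ΣΣ(x−x̄ᵢ)² = 974.258
MSB = 4468.924/3 = 1489.6414; MSW = 974.258/40 = 24.3564
F = MSB/MSW = 61.1601
df = (3, 40)

test statistic = 61.160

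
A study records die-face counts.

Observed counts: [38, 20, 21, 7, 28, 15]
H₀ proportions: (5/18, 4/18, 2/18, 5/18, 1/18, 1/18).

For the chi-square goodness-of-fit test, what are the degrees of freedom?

df = k − 1 = 6 − 1 = 5

degrees of freedom = 5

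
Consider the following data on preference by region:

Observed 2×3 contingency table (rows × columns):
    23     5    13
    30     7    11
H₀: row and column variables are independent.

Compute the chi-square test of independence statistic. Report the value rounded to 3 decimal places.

Row totals [41, 48], col totals [53, 12, 24], n=89
χ² = (23−24.42)²/24.42 + (5−5.53)²/5.53 + (13−11.06)²/11.06 + (30−28.58)²/28.58 + (7−6.47)²/6.47 + (11−12.94)²/12.94 = 0.8794
df = 2

test statistic = 0.879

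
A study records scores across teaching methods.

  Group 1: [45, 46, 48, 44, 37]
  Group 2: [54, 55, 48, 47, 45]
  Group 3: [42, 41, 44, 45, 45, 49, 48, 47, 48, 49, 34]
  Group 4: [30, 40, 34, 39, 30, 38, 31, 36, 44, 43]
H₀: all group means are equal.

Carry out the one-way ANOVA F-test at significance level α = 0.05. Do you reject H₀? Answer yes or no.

reject H₀: yes

Group means [44.00, 49.80, 44.73, 36.50], grand mean 42.774
SSB = Σnᵢ(x̄ᵢ−x̄)² = 689.938; SSW = ΣΣ(x−x̄ᵢ)² = 589.482
MSB = 689.938/3 = 229.9792; MSW = 589.482/27 = 21.8327
F = MSB/MSW = 10.5337
df = (3, 27)
p-value (upper-tail) = 0.00009
At α=0.05: p < α → reject H₀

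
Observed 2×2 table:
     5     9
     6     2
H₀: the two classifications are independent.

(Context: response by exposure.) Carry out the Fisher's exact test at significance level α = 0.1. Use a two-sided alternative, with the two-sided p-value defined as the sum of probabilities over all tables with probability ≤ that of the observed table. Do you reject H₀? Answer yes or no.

Margins: r₁=14, r₂=8, c₁=11, c₂=11, n=22
p_obs = C(14,5)·C(8,6)/C(22,11); sum pmf over tables with pmf ≤ p_obs
p-value (two-sided) = 0.18266
At α=0.1: p ≥ α → fail to reject H₀

reject H₀: no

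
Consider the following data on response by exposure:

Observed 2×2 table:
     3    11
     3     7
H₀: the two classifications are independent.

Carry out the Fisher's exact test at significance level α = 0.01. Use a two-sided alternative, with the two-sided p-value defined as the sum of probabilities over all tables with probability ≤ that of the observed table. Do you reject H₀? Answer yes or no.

reject H₀: no

Margins: r₁=14, r₂=10, c₁=6, c₂=18, n=24
p_obs = C(14,3)·C(10,3)/C(24,6); sum pmf over tables with pmf ≤ p_obs
p-value (two-sided) = 0.66533
At α=0.01: p ≥ α → fail to reject H₀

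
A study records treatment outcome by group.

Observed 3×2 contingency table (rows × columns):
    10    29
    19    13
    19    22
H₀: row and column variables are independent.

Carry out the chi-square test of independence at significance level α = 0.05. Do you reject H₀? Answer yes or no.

Row totals [39, 32, 41], col totals [48, 64], n=112
χ² = (10−16.71)²/16.71 + (29−22.29)²/22.29 + (19−13.71)²/13.71 + (13−18.29)²/18.29 + (19−17.57)²/17.57 + (22−23.43)²/23.43 = 8.4884
df = 2
p-value (upper-tail) = 0.01435
At α=0.05: p < α → reject H₀

reject H₀: yes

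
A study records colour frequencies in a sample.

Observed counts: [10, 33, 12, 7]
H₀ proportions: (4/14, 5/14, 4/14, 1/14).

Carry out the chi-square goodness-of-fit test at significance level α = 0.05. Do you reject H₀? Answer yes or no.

reject H₀: yes

n = 62; E_i = n·p_i = [17.71, 22.14, 17.71, 4.43]
χ² = (10−17.71)²/17.71 + (33−22.14)²/22.14 + (12−17.71)²/17.71 + (7−4.43)²/4.43 = 12.0194
df = 3
p-value (upper-tail) = 0.00732
At α=0.05: p < α → reject H₀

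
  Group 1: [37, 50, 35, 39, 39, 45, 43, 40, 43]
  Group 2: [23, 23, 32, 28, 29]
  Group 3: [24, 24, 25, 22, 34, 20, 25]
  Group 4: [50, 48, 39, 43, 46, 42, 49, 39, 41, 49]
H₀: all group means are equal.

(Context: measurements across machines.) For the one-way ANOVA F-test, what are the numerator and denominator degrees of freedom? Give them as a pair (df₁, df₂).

degrees of freedom = [3, 27]

k = 4 groups, N = 31 total
df = (k−1, N−k) = (4−1, 31−4) = (3, 27)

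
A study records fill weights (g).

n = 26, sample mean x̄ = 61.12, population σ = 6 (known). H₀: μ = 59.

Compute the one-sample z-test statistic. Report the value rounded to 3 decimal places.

SE = σ/√n = 6/√26 = 1.1767
z = (x̄−μ₀)/SE = (61.12−59)/1.1767 = 1.8017

test statistic = 1.802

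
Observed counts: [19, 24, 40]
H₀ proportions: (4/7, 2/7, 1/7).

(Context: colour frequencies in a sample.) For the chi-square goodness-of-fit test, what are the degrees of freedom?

df = k − 1 = 3 − 1 = 2

degrees of freedom = 2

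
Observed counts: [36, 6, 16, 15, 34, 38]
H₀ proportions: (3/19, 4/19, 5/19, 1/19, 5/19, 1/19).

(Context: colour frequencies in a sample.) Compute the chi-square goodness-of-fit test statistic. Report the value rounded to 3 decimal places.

test statistic = 168.487

n = 145; E_i = n·p_i = [22.89, 30.53, 38.16, 7.63, 38.16, 7.63]
χ² = (36−22.89)²/22.89 + (6−30.53)²/30.53 + (16−38.16)²/38.16 + (15−7.63)²/7.63 + (34−38.16)²/38.16 + (38−7.63)²/7.63 = 168.4869
df = 5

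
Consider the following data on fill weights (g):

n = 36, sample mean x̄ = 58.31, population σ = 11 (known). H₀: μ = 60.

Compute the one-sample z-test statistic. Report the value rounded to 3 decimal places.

test statistic = -0.922

SE = σ/√n = 11/√36 = 1.8333
z = (x̄−μ₀)/SE = (58.31−60)/1.8333 = -0.9218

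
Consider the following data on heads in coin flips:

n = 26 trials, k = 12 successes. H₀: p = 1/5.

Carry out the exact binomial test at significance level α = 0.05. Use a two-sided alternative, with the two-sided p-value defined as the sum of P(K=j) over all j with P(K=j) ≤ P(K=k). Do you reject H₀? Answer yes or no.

reject H₀: yes

Exact binomial: n=26, k=12, p₀=1/5=0.2000
P(X=j) = C(n,j)·p₀^j·(1−p₀)^(n−j); p = Σ P(X=j) over j with P(X=j) ≤ P(X=12)
p-value (two-sided) = 0.00234
At α=0.05: p < α → reject H₀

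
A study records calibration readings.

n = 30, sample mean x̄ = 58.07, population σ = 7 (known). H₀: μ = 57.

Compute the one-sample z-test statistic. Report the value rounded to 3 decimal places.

SE = σ/√n = 7/√30 = 1.2780
z = (x̄−μ₀)/SE = (58.07−57)/1.2780 = 0.8372

test statistic = 0.837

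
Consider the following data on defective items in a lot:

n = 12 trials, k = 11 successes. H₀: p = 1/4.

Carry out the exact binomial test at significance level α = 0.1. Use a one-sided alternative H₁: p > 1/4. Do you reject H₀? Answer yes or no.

reject H₀: yes

Exact binomial: n=12, k=11, p₀=1/4=0.2500
P(X≥11) from Σ C(n,i)·p₀^i·(1−p₀)^(n−i)
p-value (one-sided, H₁ greater) = 0.00000
At α=0.1: p < α → reject H₀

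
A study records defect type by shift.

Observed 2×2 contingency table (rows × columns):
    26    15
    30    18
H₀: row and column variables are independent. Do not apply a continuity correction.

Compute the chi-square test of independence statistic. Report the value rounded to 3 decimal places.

test statistic = 0.008

Row totals [41, 48], col totals [56, 33], n=89
χ² = (26−25.80)²/25.80 + (15−15.20)²/15.20 + (30−30.20)²/30.20 + (18−17.80)²/17.80 = 0.0079
df = 1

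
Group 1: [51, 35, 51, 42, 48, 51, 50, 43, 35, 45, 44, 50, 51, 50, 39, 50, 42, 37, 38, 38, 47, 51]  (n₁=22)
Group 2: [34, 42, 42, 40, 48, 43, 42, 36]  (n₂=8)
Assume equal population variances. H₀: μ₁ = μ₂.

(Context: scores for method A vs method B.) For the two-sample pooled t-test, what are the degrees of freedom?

df = n₁ + n₂ − 2 = 22 + 8 − 2 = 28

degrees of freedom = 28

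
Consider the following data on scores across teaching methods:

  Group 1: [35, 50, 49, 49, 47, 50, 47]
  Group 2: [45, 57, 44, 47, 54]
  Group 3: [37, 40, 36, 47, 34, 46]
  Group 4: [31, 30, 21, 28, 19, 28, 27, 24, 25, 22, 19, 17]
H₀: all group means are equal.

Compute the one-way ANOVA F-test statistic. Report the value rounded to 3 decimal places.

Group means [46.71, 49.40, 40.00, 24.25], grand mean 36.833
SSB = Σnᵢ(x̄ᵢ−x̄)² = 3433.288; SSW = ΣΣ(x−x̄ᵢ)² = 686.879
MSB = 3433.288/3 = 1144.4294; MSW = 686.879/26 = 26.4184
F = MSB/MSW = 43.3194
df = (3, 26)

test statistic = 43.319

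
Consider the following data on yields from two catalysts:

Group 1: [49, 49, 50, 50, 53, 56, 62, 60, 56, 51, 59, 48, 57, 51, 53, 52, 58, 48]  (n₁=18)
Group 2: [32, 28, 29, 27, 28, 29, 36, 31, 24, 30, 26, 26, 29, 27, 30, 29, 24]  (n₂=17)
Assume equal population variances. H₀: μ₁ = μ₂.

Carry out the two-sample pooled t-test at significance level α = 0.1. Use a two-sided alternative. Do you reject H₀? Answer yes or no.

reject H₀: yes

x̄₁=53.444, s₁=4.409, n₁=18
x̄₂=28.529, s₂=2.939, n₂=17
s_p² = [17·4.409² + 16·2.939²]/33 = 14.2024
SE = √(s_p²·(1/18+1/17)) = 1.2745
t = (53.444−28.529)/1.2745 = 19.5482
df = 33
p-value (two-sided) = 0.00000
At α=0.1: p < α → reject H₀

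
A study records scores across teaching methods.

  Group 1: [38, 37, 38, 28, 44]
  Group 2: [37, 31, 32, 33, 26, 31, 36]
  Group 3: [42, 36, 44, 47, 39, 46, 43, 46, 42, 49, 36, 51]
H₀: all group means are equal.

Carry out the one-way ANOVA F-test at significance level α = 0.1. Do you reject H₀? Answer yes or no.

reject H₀: yes

Group means [37.00, 32.29, 43.42], grand mean 38.833
SSB = Σnᵢ(x̄ᵢ−x̄)² = 568.988; SSW = ΣΣ(x−x̄ᵢ)² = 460.345
MSB = 568.988/2 = 284.4940; MSW = 460.345/21 = 21.9212
F = MSB/MSW = 12.9780
df = (2, 21)
p-value (upper-tail) = 0.00021
At α=0.1: p < α → reject H₀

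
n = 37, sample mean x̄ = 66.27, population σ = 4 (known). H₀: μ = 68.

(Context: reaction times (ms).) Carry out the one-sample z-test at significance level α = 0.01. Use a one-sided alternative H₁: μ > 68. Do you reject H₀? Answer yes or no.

SE = σ/√n = 4/√37 = 0.6576
z = (x̄−μ₀)/SE = (66.27−68)/0.6576 = -2.6308
p-value (one-sided, H₁ greater) = 0.99574
At α=0.01: p ≥ α → fail to reject H₀

reject H₀: no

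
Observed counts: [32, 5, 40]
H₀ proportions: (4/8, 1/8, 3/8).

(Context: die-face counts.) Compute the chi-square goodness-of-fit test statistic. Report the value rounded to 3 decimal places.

test statistic = 7.606

n = 77; E_i = n·p_i = [38.50, 9.62, 28.88]
χ² = (32−38.50)²/38.50 + (5−9.62)²/9.62 + (40−28.88)²/28.88 = 7.6061
df = 2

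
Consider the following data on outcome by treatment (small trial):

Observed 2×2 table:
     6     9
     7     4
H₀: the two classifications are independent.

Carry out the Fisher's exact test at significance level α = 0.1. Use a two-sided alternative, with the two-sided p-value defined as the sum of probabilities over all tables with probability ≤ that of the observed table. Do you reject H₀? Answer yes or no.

reject H₀: no

Margins: r₁=15, r₂=11, c₁=13, c₂=13, n=26
p_obs = C(15,6)·C(11,7)/C(26,13); sum pmf over tables with pmf ≤ p_obs
p-value (two-sided) = 0.42831
At α=0.1: p ≥ α → fail to reject H₀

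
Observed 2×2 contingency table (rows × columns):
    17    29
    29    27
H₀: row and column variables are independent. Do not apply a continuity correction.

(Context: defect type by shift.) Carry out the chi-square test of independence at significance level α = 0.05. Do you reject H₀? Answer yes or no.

Row totals [46, 56], col totals [46, 56], n=102
χ² = (17−20.75)²/20.75 + (29−25.25)²/25.25 + (29−25.25)²/25.25 + (27−30.75)²/30.75 = 2.2430
df = 1
p-value (upper-tail) = 0.13422
At α=0.05: p ≥ α → fail to reject H₀

reject H₀: no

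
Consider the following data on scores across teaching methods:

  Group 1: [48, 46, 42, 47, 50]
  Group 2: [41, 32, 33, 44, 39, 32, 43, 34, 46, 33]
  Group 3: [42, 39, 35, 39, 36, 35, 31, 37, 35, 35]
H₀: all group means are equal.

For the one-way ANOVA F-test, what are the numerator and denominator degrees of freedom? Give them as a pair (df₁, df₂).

k = 3 groups, N = 25 total
df = (k−1, N−k) = (3−1, 25−3) = (2, 22)

degrees of freedom = [2, 22]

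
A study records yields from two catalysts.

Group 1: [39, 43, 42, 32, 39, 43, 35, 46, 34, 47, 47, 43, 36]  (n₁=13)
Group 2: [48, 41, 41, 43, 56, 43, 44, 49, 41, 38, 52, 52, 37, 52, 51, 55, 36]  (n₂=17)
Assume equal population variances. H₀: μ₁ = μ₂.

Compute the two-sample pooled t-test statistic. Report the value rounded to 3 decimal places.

test statistic = -2.468

x̄₁=40.462, s₁=5.043, n₁=13
x̄₂=45.824, s₂=6.464, n₂=17
s_p² = [12·5.043² + 16·6.464²]/28 = 34.7750
SE = √(s_p²·(1/13+1/17)) = 2.1727
t = (40.462−45.824)/2.1727 = -2.4679
df = 28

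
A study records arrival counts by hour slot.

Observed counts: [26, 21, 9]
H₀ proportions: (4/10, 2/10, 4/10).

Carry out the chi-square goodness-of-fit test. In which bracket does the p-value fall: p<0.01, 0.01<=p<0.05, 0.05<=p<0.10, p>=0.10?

p-value bracket: p<0.01

n = 56; E_i = n·p_i = [22.40, 11.20, 22.40]
χ² = (26−22.40)²/22.40 + (21−11.20)²/11.20 + (9−22.40)²/22.40 = 17.1696
df = 2
p-value (upper-tail) = 0.00019
→ bracket: p<0.01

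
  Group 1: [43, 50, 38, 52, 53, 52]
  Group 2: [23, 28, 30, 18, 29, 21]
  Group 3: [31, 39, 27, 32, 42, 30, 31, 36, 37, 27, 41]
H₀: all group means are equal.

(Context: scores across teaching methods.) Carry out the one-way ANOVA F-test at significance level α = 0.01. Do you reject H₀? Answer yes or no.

reject H₀: yes

Group means [48.00, 24.83, 33.91], grand mean 35.217
SSB = Σnᵢ(x̄ᵢ−x̄)² = 1646.171; SSW = ΣΣ(x−x̄ᵢ)² = 591.742
MSB = 1646.171/2 = 823.0853; MSW = 591.742/20 = 29.5871
F = MSB/MSW = 27.8190
df = (2, 20)
p-value (upper-tail) = 0.00000
At α=0.01: p < α → reject H₀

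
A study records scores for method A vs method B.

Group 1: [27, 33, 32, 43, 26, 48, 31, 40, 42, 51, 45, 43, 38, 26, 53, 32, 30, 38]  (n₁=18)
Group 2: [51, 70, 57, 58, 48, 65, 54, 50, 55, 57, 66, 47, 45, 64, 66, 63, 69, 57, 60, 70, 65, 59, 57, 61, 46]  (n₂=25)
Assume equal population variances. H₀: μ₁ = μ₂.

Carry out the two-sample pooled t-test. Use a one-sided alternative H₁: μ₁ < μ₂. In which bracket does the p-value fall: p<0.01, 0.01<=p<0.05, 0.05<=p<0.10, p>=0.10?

x̄₁=37.667, s₁=8.506, n₁=18
x̄₂=58.400, s₂=7.588, n₂=25
s_p² = [17·8.506² + 24·7.588²]/41 = 63.7073
SE = √(s_p²·(1/18+1/25)) = 2.4673
t = (37.667−58.400)/2.4673 = -8.4032
df = 41
p-value (one-sided, H₁ less) = 0.00000
→ bracket: p<0.01

p-value bracket: p<0.01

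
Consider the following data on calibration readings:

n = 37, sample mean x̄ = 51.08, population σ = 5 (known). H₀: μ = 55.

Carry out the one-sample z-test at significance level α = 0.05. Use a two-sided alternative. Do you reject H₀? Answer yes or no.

SE = σ/√n = 5/√37 = 0.8220
z = (x̄−μ₀)/SE = (51.08−55)/0.8220 = -4.7689
p-value (two-sided) = 0.00000
At α=0.05: p < α → reject H₀

reject H₀: yes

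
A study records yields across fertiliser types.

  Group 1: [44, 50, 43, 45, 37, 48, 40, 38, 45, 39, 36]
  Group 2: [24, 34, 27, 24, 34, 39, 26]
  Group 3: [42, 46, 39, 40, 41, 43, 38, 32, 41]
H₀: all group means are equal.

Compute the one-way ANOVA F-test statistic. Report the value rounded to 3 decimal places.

test statistic = 16.028

Group means [42.27, 29.71, 40.22], grand mean 38.333
SSB = Σnᵢ(x̄ᵢ−x̄)² = 722.834; SSW = ΣΣ(x−x̄ᵢ)² = 541.166
MSB = 722.834/2 = 361.4170; MSW = 541.166/24 = 22.5486
F = MSB/MSW = 16.0284
df = (2, 24)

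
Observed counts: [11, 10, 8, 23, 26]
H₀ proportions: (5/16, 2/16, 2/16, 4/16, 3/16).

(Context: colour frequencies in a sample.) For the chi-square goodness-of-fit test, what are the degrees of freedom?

df = k − 1 = 5 − 1 = 4

degrees of freedom = 4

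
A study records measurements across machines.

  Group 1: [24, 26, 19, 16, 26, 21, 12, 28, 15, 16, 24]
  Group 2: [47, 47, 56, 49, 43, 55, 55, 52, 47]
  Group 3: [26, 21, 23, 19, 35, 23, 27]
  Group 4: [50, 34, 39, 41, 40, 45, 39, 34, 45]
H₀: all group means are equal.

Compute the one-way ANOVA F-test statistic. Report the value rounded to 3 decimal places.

Group means [20.64, 50.11, 24.86, 40.78], grand mean 33.861
SSB = Σnᵢ(x̄ᵢ−x̄)² = 5298.459; SSW = ΣΣ(x−x̄ᵢ)² = 837.847
MSB = 5298.459/3 = 1766.1528; MSW = 837.847/32 = 26.1827
F = MSB/MSW = 67.4549
df = (3, 32)

test statistic = 67.455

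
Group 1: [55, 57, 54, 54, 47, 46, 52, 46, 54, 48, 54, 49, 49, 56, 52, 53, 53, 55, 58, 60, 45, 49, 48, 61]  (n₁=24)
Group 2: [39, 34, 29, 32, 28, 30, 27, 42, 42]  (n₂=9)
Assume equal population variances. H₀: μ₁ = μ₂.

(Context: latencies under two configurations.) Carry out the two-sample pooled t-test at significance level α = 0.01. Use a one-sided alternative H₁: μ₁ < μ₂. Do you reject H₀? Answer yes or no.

x̄₁=52.292, s₁=4.477, n₁=24
x̄₂=33.667, s₂=5.937, n₂=9
s_p² = [23·4.477² + 8·5.937²]/31 = 23.9664
SE = √(s_p²·(1/24+1/9)) = 1.9135
t = (52.292−33.667)/1.9135 = 9.7334
df = 31
p-value (one-sided, H₁ less) = 1.00000
At α=0.01: p ≥ α → fail to reject H₀

reject H₀: no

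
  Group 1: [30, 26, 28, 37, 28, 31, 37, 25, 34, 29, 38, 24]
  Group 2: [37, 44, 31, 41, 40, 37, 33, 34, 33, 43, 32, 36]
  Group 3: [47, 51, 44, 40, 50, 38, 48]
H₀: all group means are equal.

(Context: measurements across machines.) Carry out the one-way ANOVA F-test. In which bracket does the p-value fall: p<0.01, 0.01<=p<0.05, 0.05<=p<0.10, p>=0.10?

p-value bracket: p<0.01

Group means [30.58, 36.75, 45.43], grand mean 36.323
SSB = Σnᵢ(x̄ᵢ−x̄)² = 977.893; SSW = ΣΣ(x−x̄ᵢ)² = 620.881
MSB = 977.893/2 = 488.9466; MSW = 620.881/28 = 22.1743
F = MSB/MSW = 22.0501
df = (2, 28)
p-value (upper-tail) = 0.00000
→ bracket: p<0.01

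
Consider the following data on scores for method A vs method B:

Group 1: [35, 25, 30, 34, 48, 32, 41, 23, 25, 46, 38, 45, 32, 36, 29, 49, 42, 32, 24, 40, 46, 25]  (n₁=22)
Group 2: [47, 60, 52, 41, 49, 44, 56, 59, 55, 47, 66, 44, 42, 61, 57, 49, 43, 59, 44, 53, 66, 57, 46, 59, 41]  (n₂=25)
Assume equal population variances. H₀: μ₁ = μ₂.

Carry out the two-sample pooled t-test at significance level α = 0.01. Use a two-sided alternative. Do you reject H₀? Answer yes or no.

reject H₀: yes

x̄₁=35.318, s₁=8.392, n₁=22
x̄₂=51.880, s₂=7.849, n₂=25
s_p² = [21·8.392² + 24·7.849²]/45 = 65.7203
SE = √(s_p²·(1/22+1/25)) = 2.3698
t = (35.318−51.880)/2.3698 = -6.9886
df = 45
p-value (two-sided) = 0.00000
At α=0.01: p < α → reject H₀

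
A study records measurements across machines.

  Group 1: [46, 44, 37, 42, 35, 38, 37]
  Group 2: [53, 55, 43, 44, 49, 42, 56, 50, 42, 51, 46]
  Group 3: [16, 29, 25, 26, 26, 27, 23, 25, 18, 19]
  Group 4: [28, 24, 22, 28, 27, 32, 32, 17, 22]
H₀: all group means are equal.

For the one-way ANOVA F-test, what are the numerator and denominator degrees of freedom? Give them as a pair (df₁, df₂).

k = 4 groups, N = 37 total
df = (k−1, N−k) = (4−1, 37−4) = (3, 33)

degrees of freedom = [3, 33]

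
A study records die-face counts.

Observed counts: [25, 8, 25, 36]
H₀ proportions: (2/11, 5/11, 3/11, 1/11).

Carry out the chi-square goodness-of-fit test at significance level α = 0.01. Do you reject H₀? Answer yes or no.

n = 94; E_i = n·p_i = [17.09, 42.73, 25.64, 8.55]
χ² = (25−17.09)²/17.09 + (8−42.73)²/42.73 + (25−25.64)²/25.64 + (36−8.55)²/8.55 = 120.1060
df = 3
p-value (upper-tail) = 0.00000
At α=0.01: p < α → reject H₀

reject H₀: yes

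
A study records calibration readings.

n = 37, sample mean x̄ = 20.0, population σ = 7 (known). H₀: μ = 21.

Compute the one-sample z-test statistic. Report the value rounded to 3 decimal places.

SE = σ/√n = 7/√37 = 1.1508
z = (x̄−μ₀)/SE = (20.0−21)/1.1508 = -0.8690

test statistic = -0.869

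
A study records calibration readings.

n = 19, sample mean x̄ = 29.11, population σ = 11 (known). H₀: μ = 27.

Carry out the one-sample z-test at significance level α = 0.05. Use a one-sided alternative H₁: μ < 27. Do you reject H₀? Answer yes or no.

SE = σ/√n = 11/√19 = 2.5236
z = (x̄−μ₀)/SE = (29.11−27)/2.5236 = 0.8361
p-value (one-sided, H₁ less) = 0.79846
At α=0.05: p ≥ α → fail to reject H₀

reject H₀: no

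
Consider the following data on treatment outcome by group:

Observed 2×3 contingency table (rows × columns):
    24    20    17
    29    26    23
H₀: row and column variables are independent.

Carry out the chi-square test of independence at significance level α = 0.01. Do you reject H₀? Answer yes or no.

Row totals [61, 78], col totals [53, 46, 40], n=139
χ² = (24−23.26)²/23.26 + (20−20.19)²/20.19 + (17−17.55)²/17.55 + (29−29.74)²/29.74 + (26−25.81)²/25.81 + (23−22.45)²/22.45 = 0.0763
df = 2
p-value (upper-tail) = 0.96256
At α=0.01: p ≥ α → fail to reject H₀

reject H₀: no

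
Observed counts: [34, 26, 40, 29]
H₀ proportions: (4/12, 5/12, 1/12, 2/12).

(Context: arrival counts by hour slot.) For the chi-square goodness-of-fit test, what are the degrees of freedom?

degrees of freedom = 3

df = k − 1 = 4 − 1 = 3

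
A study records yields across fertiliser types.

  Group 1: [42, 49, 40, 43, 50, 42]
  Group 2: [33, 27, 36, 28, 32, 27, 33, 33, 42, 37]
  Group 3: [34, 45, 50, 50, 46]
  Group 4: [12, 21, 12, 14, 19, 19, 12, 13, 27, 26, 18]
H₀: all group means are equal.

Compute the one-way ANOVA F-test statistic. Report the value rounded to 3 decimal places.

test statistic = 49.594

Group means [44.33, 32.80, 45.00, 17.55], grand mean 31.625
SSB = Σnᵢ(x̄ᵢ−x̄)² = 4057.839; SSW = ΣΣ(x−x̄ᵢ)² = 763.661
MSB = 4057.839/3 = 1352.6131; MSW = 763.661/28 = 27.2736
F = MSB/MSW = 49.5942
df = (3, 28)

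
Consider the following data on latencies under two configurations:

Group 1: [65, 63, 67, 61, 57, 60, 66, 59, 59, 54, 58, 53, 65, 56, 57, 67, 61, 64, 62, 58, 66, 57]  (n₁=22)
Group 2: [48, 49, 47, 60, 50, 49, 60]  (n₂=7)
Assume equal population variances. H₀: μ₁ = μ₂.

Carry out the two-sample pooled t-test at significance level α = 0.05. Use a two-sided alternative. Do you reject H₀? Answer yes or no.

reject H₀: yes

x̄₁=60.682, s₁=4.247, n₁=22
x̄₂=51.857, s₂=5.640, n₂=7
s_p² = [21·4.247² + 6·5.640²]/27 = 21.0974
SE = √(s_p²·(1/22+1/7)) = 1.9932
t = (60.682−51.857)/1.9932 = 4.4274
df = 27
p-value (two-sided) = 0.00014
At α=0.05: p < α → reject H₀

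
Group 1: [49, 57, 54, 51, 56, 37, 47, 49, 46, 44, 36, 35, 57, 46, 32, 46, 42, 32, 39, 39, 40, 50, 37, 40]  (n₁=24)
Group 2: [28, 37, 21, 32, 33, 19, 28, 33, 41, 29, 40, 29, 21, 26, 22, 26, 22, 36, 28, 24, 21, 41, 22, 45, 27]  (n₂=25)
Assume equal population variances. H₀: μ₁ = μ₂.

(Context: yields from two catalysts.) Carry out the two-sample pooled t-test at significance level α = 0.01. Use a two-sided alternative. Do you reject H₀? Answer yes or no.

reject H₀: yes

x̄₁=44.208, s₁=7.673, n₁=24
x̄₂=29.240, s₂=7.378, n₂=25
s_p² = [23·7.673² + 24·7.378²]/47 = 56.6068
SE = √(s_p²·(1/24+1/25)) = 2.1501
t = (44.208−29.240)/2.1501 = 6.9617
df = 47
p-value (two-sided) = 0.00000
At α=0.01: p < α → reject H₀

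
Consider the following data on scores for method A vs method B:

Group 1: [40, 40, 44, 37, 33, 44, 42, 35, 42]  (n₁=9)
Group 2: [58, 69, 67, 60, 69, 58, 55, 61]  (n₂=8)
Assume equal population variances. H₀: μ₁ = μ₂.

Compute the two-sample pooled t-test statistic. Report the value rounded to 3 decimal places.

x̄₁=39.667, s₁=3.905, n₁=9
x̄₂=62.125, s₂=5.463, n₂=8
s_p² = [8·3.905² + 7·5.463²]/15 = 22.0583
SE = √(s_p²·(1/9+1/8)) = 2.2822
t = (39.667−62.125)/2.2822 = -9.8409
df = 15

test statistic = -9.841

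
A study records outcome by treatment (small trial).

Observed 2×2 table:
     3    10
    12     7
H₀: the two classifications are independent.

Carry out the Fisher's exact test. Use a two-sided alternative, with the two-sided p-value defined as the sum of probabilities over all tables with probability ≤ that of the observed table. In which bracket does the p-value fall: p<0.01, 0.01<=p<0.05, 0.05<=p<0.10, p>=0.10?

Margins: r₁=13, r₂=19, c₁=15, c₂=17, n=32
p_obs = C(13,3)·C(19,12)/C(32,15); sum pmf over tables with pmf ≤ p_obs
p-value (two-sided) = 0.03592
→ bracket: 0.01<=p<0.05

p-value bracket: 0.01<=p<0.05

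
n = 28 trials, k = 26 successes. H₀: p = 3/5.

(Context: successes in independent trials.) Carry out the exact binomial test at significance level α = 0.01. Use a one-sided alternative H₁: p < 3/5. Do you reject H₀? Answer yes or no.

reject H₀: no

Exact binomial: n=28, k=26, p₀=3/5=0.6000
P(X≤26) from Σ C(n,i)·p₀^i·(1−p₀)^(n−i)
p-value (one-sided, H₁ less) = 0.99999
At α=0.01: p ≥ α → fail to reject H₀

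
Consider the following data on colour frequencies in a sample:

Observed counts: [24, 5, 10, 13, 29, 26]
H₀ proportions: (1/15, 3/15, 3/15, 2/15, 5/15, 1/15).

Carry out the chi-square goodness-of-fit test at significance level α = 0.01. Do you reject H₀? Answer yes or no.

reject H₀: yes

n = 107; E_i = n·p_i = [7.13, 21.40, 21.40, 14.27, 35.67, 7.13]
χ² = (24−7.13)²/7.13 + (5−21.40)²/21.40 + (10−21.40)²/21.40 + (13−14.27)²/14.27 + (29−35.67)²/35.67 + (26−7.13)²/7.13 = 109.7804
df = 5
p-value (upper-tail) = 0.00000
At α=0.01: p < α → reject H₀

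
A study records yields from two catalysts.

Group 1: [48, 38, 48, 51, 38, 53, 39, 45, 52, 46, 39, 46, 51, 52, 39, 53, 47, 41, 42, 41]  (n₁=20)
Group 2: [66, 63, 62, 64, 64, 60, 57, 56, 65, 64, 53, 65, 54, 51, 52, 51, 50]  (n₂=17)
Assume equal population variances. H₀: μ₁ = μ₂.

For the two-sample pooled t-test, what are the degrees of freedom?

degrees of freedom = 35

df = n₁ + n₂ − 2 = 20 + 17 − 2 = 35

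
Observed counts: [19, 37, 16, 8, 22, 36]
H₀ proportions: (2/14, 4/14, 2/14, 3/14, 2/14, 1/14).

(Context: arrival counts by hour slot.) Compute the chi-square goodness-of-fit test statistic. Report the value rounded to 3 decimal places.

n = 138; E_i = n·p_i = [19.71, 39.43, 19.71, 29.57, 19.71, 9.86]
χ² = (19−19.71)²/19.71 + (37−39.43)²/39.43 + (16−19.71)²/19.71 + (8−29.57)²/29.57 + (22−19.71)²/19.71 + (36−9.86)²/9.86 = 86.2114
df = 5

test statistic = 86.211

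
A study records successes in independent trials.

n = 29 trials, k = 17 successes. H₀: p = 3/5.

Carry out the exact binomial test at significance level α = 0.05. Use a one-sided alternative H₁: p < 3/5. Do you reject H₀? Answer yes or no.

Exact binomial: n=29, k=17, p₀=3/5=0.6000
P(X≤17) from Σ C(n,i)·p₀^i·(1−p₀)^(n−i)
p-value (one-sided, H₁ less) = 0.50996
At α=0.05: p ≥ α → fail to reject H₀

reject H₀: no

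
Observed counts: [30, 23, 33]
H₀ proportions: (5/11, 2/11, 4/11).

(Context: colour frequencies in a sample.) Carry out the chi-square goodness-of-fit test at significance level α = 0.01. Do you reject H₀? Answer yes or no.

reject H₀: no

n = 86; E_i = n·p_i = [39.09, 15.64, 31.27]
χ² = (30−39.09)²/39.09 + (23−15.64)²/15.64 + (33−31.27)²/31.27 = 5.6773
df = 2
p-value (upper-tail) = 0.05850
At α=0.01: p ≥ α → fail to reject H₀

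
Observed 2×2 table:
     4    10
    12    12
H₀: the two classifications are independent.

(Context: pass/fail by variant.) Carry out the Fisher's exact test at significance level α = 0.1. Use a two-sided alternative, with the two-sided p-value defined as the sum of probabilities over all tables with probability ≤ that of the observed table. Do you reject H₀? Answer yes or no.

reject H₀: no

Margins: r₁=14, r₂=24, c₁=16, c₂=22, n=38
p_obs = C(14,4)·C(24,12)/C(38,16); sum pmf over tables with pmf ≤ p_obs
p-value (two-sided) = 0.30871
At α=0.1: p ≥ α → fail to reject H₀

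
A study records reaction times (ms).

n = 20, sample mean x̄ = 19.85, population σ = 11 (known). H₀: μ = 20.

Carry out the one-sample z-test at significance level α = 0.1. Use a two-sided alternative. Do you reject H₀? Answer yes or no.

reject H₀: no

SE = σ/√n = 11/√20 = 2.4597
z = (x̄−μ₀)/SE = (19.85−20)/2.4597 = -0.0610
p-value (two-sided) = 0.95137
At α=0.1: p ≥ α → fail to reject H₀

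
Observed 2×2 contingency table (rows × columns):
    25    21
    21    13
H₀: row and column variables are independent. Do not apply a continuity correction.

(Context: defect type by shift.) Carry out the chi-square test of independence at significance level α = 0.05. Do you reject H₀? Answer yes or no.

reject H₀: no

Row totals [46, 34], col totals [46, 34], n=80
χ² = (25−26.45)²/26.45 + (21−19.55)²/19.55 + (21−19.55)²/19.55 + (13−14.45)²/14.45 = 0.4401
df = 1
p-value (upper-tail) = 0.50708
At α=0.05: p ≥ α → fail to reject H₀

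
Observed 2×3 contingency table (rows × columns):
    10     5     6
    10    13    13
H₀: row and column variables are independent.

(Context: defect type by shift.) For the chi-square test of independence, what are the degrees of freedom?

degrees of freedom = 2

df = (r−1)(c−1) = (2−1)·(3−1) = 2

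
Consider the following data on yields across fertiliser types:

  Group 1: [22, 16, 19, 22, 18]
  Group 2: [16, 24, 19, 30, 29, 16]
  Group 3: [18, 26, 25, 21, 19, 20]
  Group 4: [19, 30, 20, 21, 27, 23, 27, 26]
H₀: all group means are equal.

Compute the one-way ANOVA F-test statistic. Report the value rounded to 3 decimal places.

test statistic = 1.298

Group means [19.40, 22.33, 21.50, 24.12], grand mean 22.120
SSB = Σnᵢ(x̄ᵢ−x̄)² = 71.732; SSW = ΣΣ(x−x̄ᵢ)² = 386.908
MSB = 71.732/3 = 23.9106; MSW = 386.908/21 = 18.4242
F = MSB/MSW = 1.2978
df = (3, 21)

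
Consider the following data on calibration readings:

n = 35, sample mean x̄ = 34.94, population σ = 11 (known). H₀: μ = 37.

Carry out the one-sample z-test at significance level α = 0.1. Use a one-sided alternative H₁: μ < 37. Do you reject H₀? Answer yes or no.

SE = σ/√n = 11/√35 = 1.8593
z = (x̄−μ₀)/SE = (34.94−37)/1.8593 = -1.1079
p-value (one-sided, H₁ less) = 0.13395
At α=0.1: p ≥ α → fail to reject H₀

reject H₀: no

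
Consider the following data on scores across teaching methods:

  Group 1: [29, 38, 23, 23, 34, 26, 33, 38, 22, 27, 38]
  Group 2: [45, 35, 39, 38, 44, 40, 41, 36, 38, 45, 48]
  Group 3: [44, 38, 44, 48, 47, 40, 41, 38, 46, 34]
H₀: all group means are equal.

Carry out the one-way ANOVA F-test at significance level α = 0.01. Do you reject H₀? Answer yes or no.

Group means [30.09, 40.82, 42.00], grand mean 37.500
SSB = Σnᵢ(x̄ᵢ−x̄)² = 927.455; SSW = ΣΣ(x−x̄ᵢ)² = 764.545
MSB = 927.455/2 = 463.7273; MSW = 764.545/29 = 26.3636
F = MSB/MSW = 17.5897
df = (2, 29)
p-value (upper-tail) = 0.00001
At α=0.01: p < α → reject H₀

reject H₀: yes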